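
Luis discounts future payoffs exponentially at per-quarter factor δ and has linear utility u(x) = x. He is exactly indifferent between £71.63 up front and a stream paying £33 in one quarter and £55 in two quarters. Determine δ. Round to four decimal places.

Present value of the stream is 33·δ + 55·δ². Indifference gives 33δ + 55δ² = 71.63.
So 55δ² + 33δ − 71.63 = 0.
δ = (−33 + √(33² + 4·55·71.63)) / (2·55) = (−33 + √16847.60) / 110 ≈ 0.8800.

δ ≈ 0.8800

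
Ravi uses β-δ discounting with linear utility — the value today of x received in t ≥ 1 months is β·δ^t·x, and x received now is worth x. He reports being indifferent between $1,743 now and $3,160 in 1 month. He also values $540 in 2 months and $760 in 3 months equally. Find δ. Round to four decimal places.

δ ≈ 0.7105

Both payoffs in the second observation are in the future, so β drops out: δ^2·540 = δ^3·760 ⇒ δ = 540/760 = 0.71053.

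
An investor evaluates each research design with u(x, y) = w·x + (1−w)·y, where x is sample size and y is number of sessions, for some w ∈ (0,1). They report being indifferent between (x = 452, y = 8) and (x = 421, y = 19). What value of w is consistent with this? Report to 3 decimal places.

w = 0.262

Indifference: w·452 + (1−w)·8 = w·421 + (1−w)·19.
w·(452−421) = (1−w)·(19−8), i.e. w·31 = (1−w)·11.
So w/(1−w) = 11/31 = 0.3548, giving w = 11/(31+11) = 0.262.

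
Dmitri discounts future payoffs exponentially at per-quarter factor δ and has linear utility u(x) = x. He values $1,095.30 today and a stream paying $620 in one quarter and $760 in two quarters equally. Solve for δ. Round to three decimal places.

Equating present values: 1095.30 = 620δ + 760δ².
So 760δ² + 620δ − 1095.30 = 0.
The positive root is δ = [−620 + √(620² + 4·760·1095.30)] / (2·760) = (−620 + 1927.203)/1520 ≈ 0.860.

δ ≈ 0.860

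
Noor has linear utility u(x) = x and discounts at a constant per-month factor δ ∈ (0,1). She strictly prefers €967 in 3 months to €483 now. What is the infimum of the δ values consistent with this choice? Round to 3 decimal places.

δ > 0.793

Comparing present values: 483 < δ^3·967.
Dividing by 967: δ^3 > 0.49948. Both sides are positive, so the cube root keeps the direction.
δ > 0.49948^(1/3) = 0.793.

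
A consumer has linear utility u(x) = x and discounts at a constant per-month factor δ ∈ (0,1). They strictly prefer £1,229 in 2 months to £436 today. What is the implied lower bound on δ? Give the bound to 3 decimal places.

Under u(x) = x this choice says 436 < δ^2·1229.
Dividing by 1229: δ^2 > 0.35476. Both sides are positive, so the square root keeps the direction.
δ > 0.35476^(1/2) = 0.596.

δ > 0.596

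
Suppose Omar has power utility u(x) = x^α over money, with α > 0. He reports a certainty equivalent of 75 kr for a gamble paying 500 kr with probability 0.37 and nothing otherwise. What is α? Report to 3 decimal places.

α ≈ 0.524

The lottery's expected utility is 0.37·u(500) + 0.63·u(0) = 0.37·500^α (since u(0) = 0 for α > 0).
Equating: 75^α = 0.37·500^α, i.e. 0.1500^α = 0.37.
Taking logs: α·ln(75/500) = ln(0.37), so α = -0.994252 / -1.897120 ≈ 0.524.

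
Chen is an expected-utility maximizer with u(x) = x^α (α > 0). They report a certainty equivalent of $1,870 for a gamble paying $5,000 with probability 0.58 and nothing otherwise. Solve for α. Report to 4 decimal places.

EU(lottery) = 0.58·5000^α + 0.42·0 = 0.58·5000^α.
Setting u(1870) equal to that: 1870^α = 0.58·5000^α ⇒ (1870/5000)^α = 0.58.
α = ln(0.58) / ln(1870/5000) = -0.5447272/-0.9834995 ≈ 0.5539.

α ≈ 0.5539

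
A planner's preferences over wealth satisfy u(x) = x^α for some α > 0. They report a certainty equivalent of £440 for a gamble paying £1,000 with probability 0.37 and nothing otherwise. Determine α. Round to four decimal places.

α ≈ 1.2111

EU(lottery) = 0.37·1000^α + 0.63·0 = 0.37·1000^α.
Indifference: 440^α = 0.37·1000^α, so (440/1000)^α = 0.37.
α = ln(0.37) / ln(440/1000) = -0.9942523/-0.8209806 ≈ 1.2111.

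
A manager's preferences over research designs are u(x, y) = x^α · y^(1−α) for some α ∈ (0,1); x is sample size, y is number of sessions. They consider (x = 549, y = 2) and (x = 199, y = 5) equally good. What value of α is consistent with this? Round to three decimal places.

α ≈ 0.474

Set the two utilities equal: 549^α·2^(1−α) = 199^α·5^(1−α).
Taking logs: α·ln 549 + (1−α)·ln 2 = α·ln 199 + (1−α)·ln 5, i.e. α·1.014794 = (1−α)·0.916291.
So α/(1−α) = (0.916291)/(1.014794) = 0.902933, and α = 0.902933/1.902933 ≈ 0.474.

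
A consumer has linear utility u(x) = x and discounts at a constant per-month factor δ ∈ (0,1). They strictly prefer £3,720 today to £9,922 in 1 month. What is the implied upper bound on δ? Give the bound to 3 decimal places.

δ < 0.375

Comparing present values: 3720 > δ·9922.
Dividing through by 9922 gives δ < 0.37492.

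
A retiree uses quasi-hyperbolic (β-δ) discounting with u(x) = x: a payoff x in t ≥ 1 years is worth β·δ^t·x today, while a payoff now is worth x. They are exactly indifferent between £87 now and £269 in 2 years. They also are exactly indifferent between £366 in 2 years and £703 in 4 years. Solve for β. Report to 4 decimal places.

β ≈ 0.6212

Both payoffs in the second observation are in the future, so β drops out: δ^2·366 = δ^4·703 ⇒ δ^2 = 366/703 = 0.52063, so δ = 0.72154.
Substituting δ into 87 = β·δ^2·269: β = 87/(140.048) ≈ 0.6212.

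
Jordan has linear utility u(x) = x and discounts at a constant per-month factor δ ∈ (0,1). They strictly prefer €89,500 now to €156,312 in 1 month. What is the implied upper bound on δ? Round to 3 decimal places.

δ < 0.573

Under u(x) = x this choice says 89500 > δ·156312.
Dividing through by 156312 gives δ < 0.57257.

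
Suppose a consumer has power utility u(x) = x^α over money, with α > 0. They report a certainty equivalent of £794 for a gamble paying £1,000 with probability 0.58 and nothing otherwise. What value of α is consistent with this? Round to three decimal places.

α ≈ 2.361

The lottery's expected utility is 0.58·u(1000) + 0.42·u(0) = 0.58·1000^α (since u(0) = 0 for α > 0).
Equating: 794^α = 0.58·1000^α, i.e. 0.7940^α = 0.58.
α = ln(0.58) / ln(794/1000) = -0.544727/-0.230672 ≈ 2.361.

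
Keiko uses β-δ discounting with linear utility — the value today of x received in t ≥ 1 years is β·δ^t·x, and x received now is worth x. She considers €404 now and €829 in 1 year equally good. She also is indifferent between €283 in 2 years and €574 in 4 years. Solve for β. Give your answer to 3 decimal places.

β ≈ 0.694

From the later pair, β·δ^2·283 = β·δ^4·574; dividing through, δ^2 = 283/574 = 0.49303, so δ = 0.70216.
Substituting δ into 404 = β·δ·829: β = 404/(582.092) ≈ 0.694.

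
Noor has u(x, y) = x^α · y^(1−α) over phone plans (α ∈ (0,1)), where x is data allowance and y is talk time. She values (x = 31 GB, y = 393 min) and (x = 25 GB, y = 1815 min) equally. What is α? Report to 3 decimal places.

α ≈ 0.877

Indifference: 31^α · 393^(1−α) = 25^α · 1815^(1−α).
(31/25)^α = (1815/393)^(1−α); take logs: α·ln(31/25) = (1−α)·ln(1815/393), i.e. α·0.215111 = (1−α)·1.530031.
Thus α·(1.745142) = 1.530031, so α = 1.530031/1.745142 ≈ 0.877.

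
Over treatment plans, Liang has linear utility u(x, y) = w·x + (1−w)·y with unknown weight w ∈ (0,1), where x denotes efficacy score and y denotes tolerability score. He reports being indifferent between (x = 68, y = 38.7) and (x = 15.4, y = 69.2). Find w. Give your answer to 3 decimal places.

Indifference: w·68 + (1−w)·38.7 = w·15.4 + (1−w)·69.2.
Collecting terms: w·52.6 = (1−w)·30.5.
So w/(1−w) = 30.5/52.6 = 0.5798, giving w = 30.5/(52.6+30.5) = 0.367.

w = 0.367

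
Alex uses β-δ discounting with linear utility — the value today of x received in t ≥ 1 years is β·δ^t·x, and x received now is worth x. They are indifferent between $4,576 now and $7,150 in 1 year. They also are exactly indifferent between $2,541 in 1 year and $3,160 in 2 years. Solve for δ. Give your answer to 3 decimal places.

The second indifference involves only future payoffs, so β cancels: β·δ^1·2541 = β·δ^2·3160, giving δ = 2541/3160 = 0.80411.

δ ≈ 0.804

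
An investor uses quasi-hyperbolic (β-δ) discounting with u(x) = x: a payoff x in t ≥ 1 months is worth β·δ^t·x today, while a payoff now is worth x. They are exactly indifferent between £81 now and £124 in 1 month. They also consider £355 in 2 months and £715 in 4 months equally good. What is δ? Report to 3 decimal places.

δ ≈ 0.705

From the later pair, β·δ^2·355 = β·δ^4·715; dividing through, δ^2 = 355/715 = 0.49650, so δ = 0.70463.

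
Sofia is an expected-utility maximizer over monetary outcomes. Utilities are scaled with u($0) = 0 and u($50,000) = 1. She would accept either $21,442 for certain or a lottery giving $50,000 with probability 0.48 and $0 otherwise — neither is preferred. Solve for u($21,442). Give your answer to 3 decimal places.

0.480

The indifference gives u($21,442) = 0.48·u($50,000) + 0.52·u($0) = 0.48·1 + 0.52·0 = 0.48.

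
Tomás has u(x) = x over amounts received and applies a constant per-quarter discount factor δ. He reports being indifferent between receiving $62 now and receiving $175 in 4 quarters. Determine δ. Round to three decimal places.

The payoff in 4 quarters is discounted by δ^4, so u(62) = δ^4·u(175) and δ^4 = u(62)/u(175).
With u(x) = x: δ^4 = 62/175 = 0.35429.
Hence δ = (0.35429)^(1/4) = 0.77150.

δ ≈ 0.772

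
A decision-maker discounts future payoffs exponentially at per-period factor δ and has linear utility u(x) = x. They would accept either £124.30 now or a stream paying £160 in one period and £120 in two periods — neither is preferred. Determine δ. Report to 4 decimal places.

δ ≈ 0.5500

Equating present values: 124.30 = 160δ + 120δ².
Rearranged: 120δ² + 160δ − 124.30 = 0.
The positive root is δ = [−160 + √(160² + 4·120·124.30)] / (2·120) = (−160 + 292.000)/240 ≈ 0.5500.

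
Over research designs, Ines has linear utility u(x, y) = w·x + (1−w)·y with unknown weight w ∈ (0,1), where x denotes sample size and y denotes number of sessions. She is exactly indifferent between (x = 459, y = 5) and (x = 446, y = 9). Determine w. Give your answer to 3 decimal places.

w = 0.235

Indifference: w·459 + (1−w)·5 = w·446 + (1−w)·9.
Collecting terms: w·13 = (1−w)·4.
The marginal rate of substitution is 4/13, so w = 4/(13+4) = 0.235.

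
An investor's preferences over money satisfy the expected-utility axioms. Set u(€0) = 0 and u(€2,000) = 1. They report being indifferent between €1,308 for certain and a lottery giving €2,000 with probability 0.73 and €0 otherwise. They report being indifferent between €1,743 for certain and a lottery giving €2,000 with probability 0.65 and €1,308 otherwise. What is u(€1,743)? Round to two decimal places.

0.91

First, u(€1,308) = 0.73·u(€2,000) + 0.27·u(€0) = 0.73.
Chaining: u(€1,743) = 0.65·1.00 + 0.35·0.73 = 0.9055.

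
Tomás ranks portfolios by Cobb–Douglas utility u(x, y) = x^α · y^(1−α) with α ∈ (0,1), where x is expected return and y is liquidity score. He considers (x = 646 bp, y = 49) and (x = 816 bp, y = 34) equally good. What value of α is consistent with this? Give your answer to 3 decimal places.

α ≈ 0.610

Indifference: 646^α · 49^(1−α) = 816^α · 34^(1−α).
(646/816)^α = (34/49)^(1−α); take logs: α·ln(646/816) = (1−α)·ln(34/49), i.e. α·-0.233615 = (1−α)·-0.365460.
With A = -0.233615 and B = -0.365460: α·A = (1−α)·B, so α = B/(A+B) = -0.365460/-0.599075 ≈ 0.610.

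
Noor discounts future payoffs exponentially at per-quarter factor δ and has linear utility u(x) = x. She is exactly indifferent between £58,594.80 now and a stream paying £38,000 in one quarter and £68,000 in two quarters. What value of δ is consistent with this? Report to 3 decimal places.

Present value of the stream is 38000·δ + 68000·δ². Indifference gives 38000δ + 68000δ² = 58594.80.
So 68000δ² + 38000δ − 58594.80 = 0.
The positive root is δ = [−38000 + √(38000² + 4·68000·58594.80)] / (2·68000) = (−38000 + 131840.000)/136000 ≈ 0.690.

δ ≈ 0.690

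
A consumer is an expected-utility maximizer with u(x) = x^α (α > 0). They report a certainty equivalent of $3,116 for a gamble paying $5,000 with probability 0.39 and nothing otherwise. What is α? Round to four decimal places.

α ≈ 1.9912

EU(lottery) = 0.39·5000^α + 0.61·0 = 0.39·5000^α.
Setting u(3116) equal to that: 3116^α = 0.39·5000^α ⇒ (3116/5000)^α = 0.39.
Take logs: α = ln 0.39 / ln(3116/5000) ≈ 1.991188.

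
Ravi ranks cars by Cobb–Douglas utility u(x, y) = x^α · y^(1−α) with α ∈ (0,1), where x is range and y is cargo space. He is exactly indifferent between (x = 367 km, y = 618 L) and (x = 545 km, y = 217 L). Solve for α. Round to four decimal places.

Indifference: 367^α · 618^(1−α) = 545^α · 217^(1−α).
(367/545)^α = (217/618)^(1−α); take logs: α·ln(367/545) = (1−α)·ln(217/618), i.e. α·-0.3954239 = (1−α)·-1.0465911.
With A = -0.3954239 and B = -1.0465911: α·A = (1−α)·B, so α = B/(A+B) = -1.0465911/-1.4420150 ≈ 0.7258.

α ≈ 0.7258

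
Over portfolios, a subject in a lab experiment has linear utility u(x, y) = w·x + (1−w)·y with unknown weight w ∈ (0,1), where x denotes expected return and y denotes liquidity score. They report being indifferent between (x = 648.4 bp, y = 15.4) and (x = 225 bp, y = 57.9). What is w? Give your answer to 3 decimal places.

w = 0.091

Indifference: w·648.4 + (1−w)·15.4 = w·225 + (1−w)·57.9.
Rearranging, 423.4·w − 42.5·(1−w) = 0.
So w/(1−w) = 42.5/423.4 = 0.1004, giving w = 42.5/(423.4+42.5) = 0.091.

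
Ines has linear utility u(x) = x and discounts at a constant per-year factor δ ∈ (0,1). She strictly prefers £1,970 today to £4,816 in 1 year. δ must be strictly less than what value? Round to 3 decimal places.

δ < 0.409

The preference means 1970 > δ·4816.
Dividing through by 4816 gives δ < 0.40905.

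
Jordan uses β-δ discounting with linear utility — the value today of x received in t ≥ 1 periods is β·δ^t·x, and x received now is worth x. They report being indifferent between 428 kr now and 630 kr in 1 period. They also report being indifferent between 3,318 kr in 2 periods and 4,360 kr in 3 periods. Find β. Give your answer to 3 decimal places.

The second indifference involves only future payoffs, so β cancels: β·δ^2·3318 = β·δ^3·4360, giving δ = 3318/4360 = 0.76101.
The first indifference: 428 = β·δ·630, so β = 428/(δ·630) = 428/(0.76101·630) ≈ 0.893.

β ≈ 0.893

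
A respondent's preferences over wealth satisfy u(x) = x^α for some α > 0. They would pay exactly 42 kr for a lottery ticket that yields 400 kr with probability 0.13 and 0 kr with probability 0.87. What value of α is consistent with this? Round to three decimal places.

EU(lottery) = 0.13·400^α + 0.87·0 = 0.13·400^α.
Indifference: 42^α = 0.13·400^α, so (42/400)^α = 0.13.
α = ln(0.13) / ln(42/400) = -2.040221/-2.253795 ≈ 0.905.

α ≈ 0.905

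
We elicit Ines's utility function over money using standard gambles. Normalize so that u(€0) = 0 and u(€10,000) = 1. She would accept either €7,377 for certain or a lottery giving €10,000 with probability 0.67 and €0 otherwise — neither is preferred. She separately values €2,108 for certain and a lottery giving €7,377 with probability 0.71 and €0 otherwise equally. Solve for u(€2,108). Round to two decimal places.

0.48

The first gamble pins u(€7,377): it must equal 0.67·1 + 0.33·0 = 0.67.
Then u(€2,108) = 0.71·u(€7,377) + 0.29·u(€0) = 0.71·0.67 + 0.29·0.00 = 0.4757.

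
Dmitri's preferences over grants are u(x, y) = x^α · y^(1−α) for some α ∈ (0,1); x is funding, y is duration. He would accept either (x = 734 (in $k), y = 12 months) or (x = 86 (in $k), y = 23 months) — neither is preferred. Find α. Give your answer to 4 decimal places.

α ≈ 0.2328

The Cobb–Douglas utilities coincide, so 734^α·12^(1−α) = 86^α·23^(1−α).
(734/86)^α = (23/12)^(1−α); take logs: α·ln(734/86) = (1−α)·ln(23/12), i.e. α·2.1441617 = (1−α)·0.6505876.
So α/(1−α) = (0.6505876)/(2.1441617) = 0.3034228, and α = 0.3034228/1.3034228 ≈ 0.2328.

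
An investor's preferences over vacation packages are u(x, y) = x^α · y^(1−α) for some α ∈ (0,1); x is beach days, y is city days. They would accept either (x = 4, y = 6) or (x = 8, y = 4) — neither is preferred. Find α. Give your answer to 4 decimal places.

α ≈ 0.3691

The Cobb–Douglas utilities coincide, so 4^α·6^(1−α) = 8^α·4^(1−α).
(4/8)^α = (4/6)^(1−α); take logs: α·ln(4/8) = (1−α)·ln(4/6), i.e. α·-0.6931472 = (1−α)·-0.4054651.
Thus α·(-1.0986123) = -0.4054651, so α = -0.4054651/-1.0986123 ≈ 0.3691.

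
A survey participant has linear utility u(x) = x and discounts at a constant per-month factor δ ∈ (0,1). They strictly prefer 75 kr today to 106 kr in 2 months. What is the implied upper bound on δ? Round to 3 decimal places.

δ < 0.841

The preference means 75 > δ^2·106.
Dividing by 106: δ^2 < 0.70755. Both sides are positive, so the square root keeps the direction.
δ < (75/106)^(1/2) ≈ 0.841.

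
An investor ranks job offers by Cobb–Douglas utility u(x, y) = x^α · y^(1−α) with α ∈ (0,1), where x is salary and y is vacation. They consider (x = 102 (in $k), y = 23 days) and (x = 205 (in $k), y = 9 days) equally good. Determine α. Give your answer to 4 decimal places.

α ≈ 0.5734

Set the two utilities equal: 102^α·23^(1−α) = 205^α·9^(1−α).
Taking logs: α·ln 102 + (1−α)·ln 23 = α·ln 205 + (1−α)·ln 9, i.e. α·-0.6980372 = (1−α)·-0.9382696.
With A = -0.6980372 and B = -0.9382696: α·A = (1−α)·B, so α = B/(A+B) = -0.9382696/-1.6363068 ≈ 0.5734.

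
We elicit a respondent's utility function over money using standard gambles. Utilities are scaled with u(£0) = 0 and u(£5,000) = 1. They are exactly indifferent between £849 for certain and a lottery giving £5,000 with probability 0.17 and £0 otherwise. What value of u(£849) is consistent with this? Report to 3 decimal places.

u(£849) equals the lottery's expected utility: 0.17·1 + 0.83·0 = 0.17.

0.170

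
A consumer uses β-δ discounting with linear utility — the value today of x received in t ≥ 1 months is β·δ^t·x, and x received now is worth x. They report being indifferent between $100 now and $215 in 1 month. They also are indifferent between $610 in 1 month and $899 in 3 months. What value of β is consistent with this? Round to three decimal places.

β ≈ 0.565

The second indifference involves only future payoffs, so β cancels: β·δ^1·610 = β·δ^3·899, giving δ^2 = 610/899 = 0.67853, so δ = 0.82373.
Substituting δ into 100 = β·δ·215: β = 100/(177.102) ≈ 0.565.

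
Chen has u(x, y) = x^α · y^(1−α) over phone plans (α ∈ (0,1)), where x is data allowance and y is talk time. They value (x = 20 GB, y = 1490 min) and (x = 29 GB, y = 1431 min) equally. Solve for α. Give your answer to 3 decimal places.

α ≈ 0.098

Set the two utilities equal: 20^α·1490^(1−α) = 29^α·1431^(1−α).
(20/29)^α = (1431/1490)^(1−α); take logs: α·ln(20/29) = (1−α)·ln(1431/1490), i.e. α·-0.371564 = (1−α)·-0.040403.
With A = -0.371564 and B = -0.040403: α·A = (1−α)·B, so α = B/(A+B) = -0.040403/-0.411967 ≈ 0.098.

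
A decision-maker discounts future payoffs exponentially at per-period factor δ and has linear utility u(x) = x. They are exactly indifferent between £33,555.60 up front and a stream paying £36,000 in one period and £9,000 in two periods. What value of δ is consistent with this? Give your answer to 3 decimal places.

δ ≈ 0.780

The stream is worth 36000δ + 9000δ² today, so 36000δ + 9000δ² = 33555.60.
Rearranged: 9000δ² + 36000δ − 33555.60 = 0.
The positive root is δ = [−36000 + √(36000² + 4·9000·33555.60)] / (2·9000) = (−36000 + 50040.000)/18000 ≈ 0.780.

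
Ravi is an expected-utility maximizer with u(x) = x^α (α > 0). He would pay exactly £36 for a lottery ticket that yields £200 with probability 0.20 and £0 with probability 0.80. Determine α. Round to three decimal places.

α ≈ 0.939

EU(lottery) = 0.20·200^α + 0.80·0 = 0.20·200^α.
Equating: 36^α = 0.20·200^α, i.e. 0.1800^α = 0.20.
α = ln(0.20) / ln(36/200) = -1.609438/-1.714798 ≈ 0.939.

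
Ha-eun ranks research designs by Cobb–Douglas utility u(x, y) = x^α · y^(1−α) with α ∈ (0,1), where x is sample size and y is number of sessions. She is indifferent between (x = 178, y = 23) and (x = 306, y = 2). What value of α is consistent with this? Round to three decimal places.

Set the two utilities equal: 178^α·23^(1−α) = 306^α·2^(1−α).
Taking logs: α·ln 178 + (1−α)·ln 23 = α·ln 306 + (1−α)·ln 2, i.e. α·-0.541802 = (1−α)·-2.442347.
With A = -0.541802 and B = -2.442347: α·A = (1−α)·B, so α = B/(A+B) = -2.442347/-2.984149 ≈ 0.818.

α ≈ 0.818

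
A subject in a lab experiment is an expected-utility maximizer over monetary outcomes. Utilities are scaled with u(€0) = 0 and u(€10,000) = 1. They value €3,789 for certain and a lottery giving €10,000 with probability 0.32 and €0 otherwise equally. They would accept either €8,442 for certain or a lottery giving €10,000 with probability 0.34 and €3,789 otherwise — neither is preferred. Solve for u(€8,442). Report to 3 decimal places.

0.551

The first gamble pins u(€3,789): it must equal 0.32·1 + 0.68·0 = 0.32.
Then u(€8,442) = 0.34·u(€10,000) + 0.66·u(€3,789) = 0.34·1.00 + 0.66·0.32 = 0.5512.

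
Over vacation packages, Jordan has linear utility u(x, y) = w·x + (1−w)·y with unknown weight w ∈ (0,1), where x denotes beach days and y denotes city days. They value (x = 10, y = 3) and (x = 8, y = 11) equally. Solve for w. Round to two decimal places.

w = 0.80

u(10,3) = u(8,11) means w·10 + (1−w)·3 = w·8 + (1−w)·11.
w·(10−8) = (1−w)·(11−3), i.e. w·2 = (1−w)·8.
So w/(1−w) = 8/2 = 4.0000, giving w = 8/(2+8) = 0.80.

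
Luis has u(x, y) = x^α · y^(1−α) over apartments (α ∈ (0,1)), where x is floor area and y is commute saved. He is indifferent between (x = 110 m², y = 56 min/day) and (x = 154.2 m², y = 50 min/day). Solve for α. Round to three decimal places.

α ≈ 0.251

Indifference: 110^α · 56^(1−α) = 154.2^α · 50^(1−α).
Taking logs: α·ln 110 + (1−α)·ln 56 = α·ln 154.2 + (1−α)·ln 50, i.e. α·-0.337770 = (1−α)·-0.113329.
With A = -0.337770 and B = -0.113329: α·A = (1−α)·B, so α = B/(A+B) = -0.113329/-0.451099 ≈ 0.251.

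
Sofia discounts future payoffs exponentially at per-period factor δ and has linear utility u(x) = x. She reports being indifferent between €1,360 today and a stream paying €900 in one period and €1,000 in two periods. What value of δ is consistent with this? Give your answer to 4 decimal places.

δ ≈ 0.8000

The stream is worth 900δ + 1000δ² today, so 900δ + 1000δ² = 1360.
So 1000δ² + 900δ − 1360 = 0.
By the quadratic formula (taking the positive root), δ = (−900 + √6250000.00) / 2000 ≈ 0.8000.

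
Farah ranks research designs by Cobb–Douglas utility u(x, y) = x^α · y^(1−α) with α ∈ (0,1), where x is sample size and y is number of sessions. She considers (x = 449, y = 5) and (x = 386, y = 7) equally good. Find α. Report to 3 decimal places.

The Cobb–Douglas utilities coincide, so 449^α·5^(1−α) = 386^α·7^(1−α).
(449/386)^α = (7/5)^(1−α); take logs: α·ln(449/386) = (1−α)·ln(7/5), i.e. α·0.151186 = (1−α)·0.336472.
With A = 0.151186 and B = 0.336472: α·A = (1−α)·B, so α = B/(A+B) = 0.336472/0.487658 ≈ 0.690.

α ≈ 0.690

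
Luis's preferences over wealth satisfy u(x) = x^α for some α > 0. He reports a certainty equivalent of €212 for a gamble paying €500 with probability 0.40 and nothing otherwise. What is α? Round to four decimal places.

α ≈ 1.0679

Since u(0) = 0, the lottery's EU is 0.40·500^α.
Setting u(212) equal to that: 212^α = 0.40·500^α ⇒ (212/500)^α = 0.40.
Take logs: α = ln 0.40 / ln(212/500) ≈ 1.067911.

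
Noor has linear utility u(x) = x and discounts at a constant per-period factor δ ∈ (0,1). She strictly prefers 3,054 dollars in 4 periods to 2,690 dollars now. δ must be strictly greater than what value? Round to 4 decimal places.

Comparing present values: 2690 < δ^4·3054.
Hence δ^4 > 2690/3054 = 0.88081, and x ↦ x^(1/4) is increasing on (0,∞).
δ > (2690/3054)^(1/4) ≈ 0.9688.

δ > 0.9688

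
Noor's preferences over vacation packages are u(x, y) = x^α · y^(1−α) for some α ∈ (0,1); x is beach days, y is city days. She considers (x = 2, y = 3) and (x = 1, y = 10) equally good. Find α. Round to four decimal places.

Indifference: 2^α · 3^(1−α) = 1^α · 10^(1−α).
Taking logs: α·ln 2 + (1−α)·ln 3 = α·ln 1 + (1−α)·ln 10, i.e. α·0.6931472 = (1−α)·1.2039728.
So α/(1−α) = (1.2039728)/(0.6931472) = 1.7369655, and α = 1.7369655/2.7369655 ≈ 0.6346.

α ≈ 0.6346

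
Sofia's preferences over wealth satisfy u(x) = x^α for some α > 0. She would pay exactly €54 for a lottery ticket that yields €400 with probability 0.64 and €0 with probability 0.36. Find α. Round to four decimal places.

EU(lottery) = 0.64·400^α + 0.36·0 = 0.64·400^α.
Indifference: 54^α = 0.64·400^α, so (54/400)^α = 0.64.
Take logs: α = ln 0.64 / ln(54/400) ≈ 0.222867.

α ≈ 0.2229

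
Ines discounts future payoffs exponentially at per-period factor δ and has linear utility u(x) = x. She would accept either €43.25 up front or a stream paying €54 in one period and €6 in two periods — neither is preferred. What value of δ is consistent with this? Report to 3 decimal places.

Present value of the stream is 54·δ + 6·δ². Indifference gives 54δ + 6δ² = 43.25.
So 6δ² + 54δ − 43.25 = 0.
The positive root is δ = [−54 + √(54² + 4·6·43.25)] / (2·6) = (−54 + 62.881)/12 ≈ 0.740.

δ ≈ 0.740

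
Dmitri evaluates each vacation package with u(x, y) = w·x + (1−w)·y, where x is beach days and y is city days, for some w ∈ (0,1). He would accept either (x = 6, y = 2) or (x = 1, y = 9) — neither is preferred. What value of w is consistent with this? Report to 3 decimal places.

w = 0.583

u(6,2) = u(1,9) means w·6 + (1−w)·2 = w·1 + (1−w)·9.
w·(6−1) = (1−w)·(9−2), i.e. w·5 = (1−w)·7.
So w/(1−w) = 7/5 = 1.4000, giving w = 7/(5+7) = 0.583.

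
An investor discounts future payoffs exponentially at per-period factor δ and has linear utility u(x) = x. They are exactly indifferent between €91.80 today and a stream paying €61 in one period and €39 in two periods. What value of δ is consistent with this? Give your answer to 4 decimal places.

Equating present values: 91.80 = 61δ + 39δ².
So 39δ² + 61δ − 91.80 = 0.
By the quadratic formula (taking the positive root), δ = (−61 + √18041.80) / 78 ≈ 0.9400.

δ ≈ 0.9400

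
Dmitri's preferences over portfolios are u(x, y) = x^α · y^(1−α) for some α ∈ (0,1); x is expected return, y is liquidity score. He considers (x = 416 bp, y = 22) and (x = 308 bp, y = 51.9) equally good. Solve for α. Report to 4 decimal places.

Indifference: 416^α · 22^(1−α) = 308^α · 51.9^(1−α).
Rearrange to (416/308)^α = (51.9/22)^(1−α) and take logs: α·0.3005855 = (1−α)·0.8582763.
So α/(1−α) = (0.8582763)/(0.3005855) = 2.8553483, and α = 2.8553483/3.8553483 ≈ 0.7406.

α ≈ 0.7406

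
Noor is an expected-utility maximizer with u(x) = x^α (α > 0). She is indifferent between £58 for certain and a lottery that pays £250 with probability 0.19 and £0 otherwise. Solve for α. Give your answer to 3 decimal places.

Since u(0) = 0, the lottery's EU is 0.19·250^α.
Setting u(58) equal to that: 58^α = 0.19·250^α ⇒ (58/250)^α = 0.19.
Take logs: α = ln 0.19 / ln(58/250) ≈ 1.13669.

α ≈ 1.137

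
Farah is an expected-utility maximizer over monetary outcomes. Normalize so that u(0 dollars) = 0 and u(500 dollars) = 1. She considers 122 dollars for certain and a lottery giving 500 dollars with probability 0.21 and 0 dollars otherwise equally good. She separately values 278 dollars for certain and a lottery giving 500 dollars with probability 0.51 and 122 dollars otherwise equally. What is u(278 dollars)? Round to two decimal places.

0.61

The first gamble pins u(122 dollars): it must equal 0.21·1 + 0.79·0 = 0.21.
Then u(278 dollars) = 0.51·u(500 dollars) + 0.49·u(122 dollars) = 0.51·1.00 + 0.49·0.21 = 0.6129.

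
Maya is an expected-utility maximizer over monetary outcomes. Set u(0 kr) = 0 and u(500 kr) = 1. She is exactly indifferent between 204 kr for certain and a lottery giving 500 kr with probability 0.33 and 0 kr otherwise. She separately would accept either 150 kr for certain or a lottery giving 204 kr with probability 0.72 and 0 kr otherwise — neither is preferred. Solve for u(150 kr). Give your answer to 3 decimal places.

The first gamble pins u(204 kr): it must equal 0.33·1 + 0.67·0 = 0.33.
Chaining: u(150 kr) = 0.72·0.33 + 0.28·0.00 = 0.2376.

0.238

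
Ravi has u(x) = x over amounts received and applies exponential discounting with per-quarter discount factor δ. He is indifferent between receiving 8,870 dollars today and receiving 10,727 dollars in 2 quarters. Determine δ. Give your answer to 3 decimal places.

The payoff in 2 quarters is discounted by δ^2, so u(8870) = δ^2·u(10727) and δ^2 = u(8870)/u(10727).
With u(x) = x: δ^2 = 8870/10727 = 0.82689.
Taking the square root: δ = 0.82689^(1/2) ≈ 0.909.

δ ≈ 0.909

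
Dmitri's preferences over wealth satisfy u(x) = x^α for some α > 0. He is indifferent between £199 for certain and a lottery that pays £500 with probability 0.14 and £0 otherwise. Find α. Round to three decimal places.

The lottery's expected utility is 0.14·u(500) + 0.86·u(0) = 0.14·500^α (since u(0) = 0 for α > 0).
Indifference: 199^α = 0.14·500^α, so (199/500)^α = 0.14.
Taking logs: α·ln(199/500) = ln(0.14), so α = -1.966113 / -0.921303 ≈ 2.134.

α ≈ 2.134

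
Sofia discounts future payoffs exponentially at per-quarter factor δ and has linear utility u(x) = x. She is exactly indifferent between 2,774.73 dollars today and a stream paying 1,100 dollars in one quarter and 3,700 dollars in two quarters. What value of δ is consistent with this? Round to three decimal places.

δ ≈ 0.730

Equating present values: 2774.73 = 1100δ + 3700δ².
So 3700δ² + 1100δ − 2774.73 = 0.
δ = (−1100 + √(1100² + 4·3700·2774.73)) / (2·3700) = (−1100 + √42276004.00) / 7400 ≈ 0.730.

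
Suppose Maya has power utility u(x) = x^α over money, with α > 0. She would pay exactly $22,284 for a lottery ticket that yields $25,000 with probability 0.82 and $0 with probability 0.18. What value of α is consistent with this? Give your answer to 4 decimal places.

α ≈ 1.7256

The lottery's expected utility is 0.82·u(25000) + 0.18·u(0) = 0.82·25000^α (since u(0) = 0 for α > 0).
Equating: 22284^α = 0.82·25000^α, i.e. 0.8914^α = 0.82.
α = ln(0.82) / ln(22284/25000) = -0.1984509/-0.1150069 ≈ 1.7256.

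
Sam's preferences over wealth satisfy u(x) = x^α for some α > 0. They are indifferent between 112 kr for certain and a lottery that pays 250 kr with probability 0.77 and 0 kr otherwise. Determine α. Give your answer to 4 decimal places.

α ≈ 0.3255

EU(lottery) = 0.77·250^α + 0.23·0 = 0.77·250^α.
Setting u(112) equal to that: 112^α = 0.77·250^α ⇒ (112/250)^α = 0.77.
α = ln(0.77) / ln(112/250) = -0.2613648/-0.8029620 ≈ 0.3255.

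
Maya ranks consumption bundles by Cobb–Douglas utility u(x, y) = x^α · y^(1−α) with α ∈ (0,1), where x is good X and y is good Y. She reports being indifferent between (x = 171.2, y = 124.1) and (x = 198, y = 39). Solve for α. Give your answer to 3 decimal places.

Set the two utilities equal: 171.2^α·124.1^(1−α) = 198^α·39^(1−α).
Rearrange to (171.2/198)^α = (39/124.1)^(1−α) and take logs: α·-0.145435 = (1−α)·-1.157526.
Thus α·(-1.302961) = -1.157526, so α = -1.157526/-1.302961 ≈ 0.888.

α ≈ 0.888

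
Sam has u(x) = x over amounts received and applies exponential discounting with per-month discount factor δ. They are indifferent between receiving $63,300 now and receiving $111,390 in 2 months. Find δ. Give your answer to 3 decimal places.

δ ≈ 0.754

Equating discounted utilities: u(63300) = δ^2·u(111390) ⇒ δ^2 = u(63300)/u(111390).
With u(x) = x: δ^2 = 63300/111390 = 0.56827.
So δ = 0.56827^(1/2) ≈ 0.754.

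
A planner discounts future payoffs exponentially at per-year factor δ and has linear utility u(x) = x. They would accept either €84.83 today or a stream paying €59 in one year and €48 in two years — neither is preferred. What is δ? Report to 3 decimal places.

The stream is worth 59δ + 48δ² today, so 59δ + 48δ² = 84.83.
So 48δ² + 59δ − 84.83 = 0.
δ = (−59 + √(59² + 4·48·84.83)) / (2·48) = (−59 + √19768.36) / 96 ≈ 0.850.

δ ≈ 0.850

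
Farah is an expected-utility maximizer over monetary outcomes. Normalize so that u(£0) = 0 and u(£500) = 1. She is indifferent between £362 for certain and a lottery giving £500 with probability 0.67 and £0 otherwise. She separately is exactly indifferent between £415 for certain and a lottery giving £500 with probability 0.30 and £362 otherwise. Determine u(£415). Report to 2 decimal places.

First, u(£362) = 0.67·u(£500) + 0.33·u(£0) = 0.67.
Chaining: u(£415) = 0.30·1.00 + 0.70·0.67 = 0.7690.

0.77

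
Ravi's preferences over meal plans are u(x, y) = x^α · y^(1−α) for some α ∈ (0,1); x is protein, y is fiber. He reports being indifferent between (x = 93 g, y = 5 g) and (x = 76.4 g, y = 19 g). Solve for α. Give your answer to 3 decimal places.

α ≈ 0.872

Set the two utilities equal: 93^α·5^(1−α) = 76.4^α·19^(1−α).
(93/76.4)^α = (19/5)^(1−α); take logs: α·ln(93/76.4) = (1−α)·ln(19/5), i.e. α·0.196617 = (1−α)·1.335001.
With A = 0.196617 and B = 1.335001: α·A = (1−α)·B, so α = B/(A+B) = 1.335001/1.531618 ≈ 0.872.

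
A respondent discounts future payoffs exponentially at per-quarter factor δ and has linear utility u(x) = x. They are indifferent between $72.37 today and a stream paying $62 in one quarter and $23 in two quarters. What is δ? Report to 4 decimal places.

δ ≈ 0.8800

The stream is worth 62δ + 23δ² today, so 62δ + 23δ² = 72.37.
So 23δ² + 62δ − 72.37 = 0.
δ = (−62 + √(62² + 4·23·72.37)) / (2·23) = (−62 + √10502.04) / 46 ≈ 0.8800.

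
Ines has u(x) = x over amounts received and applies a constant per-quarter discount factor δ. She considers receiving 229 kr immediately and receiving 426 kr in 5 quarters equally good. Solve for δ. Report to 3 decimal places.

The payoff in 5 quarters is discounted by δ^5, so u(229) = δ^5·u(426) and δ^5 = u(229)/u(426).
With u(x) = x: δ^5 = 229/426 = 0.53756.
So δ = 0.53756^(1/5) ≈ 0.883.

δ ≈ 0.883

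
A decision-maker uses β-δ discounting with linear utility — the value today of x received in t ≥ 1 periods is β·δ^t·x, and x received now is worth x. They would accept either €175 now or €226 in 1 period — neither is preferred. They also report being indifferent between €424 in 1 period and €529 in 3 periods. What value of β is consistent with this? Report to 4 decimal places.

The second indifference involves only future payoffs, so β cancels: β·δ^1·424 = β·δ^3·529, giving δ^2 = 424/529 = 0.80151, so δ = 0.89527.
Now use the now-vs-future pair: 175 = β·δ·226 gives β = 175/(0.89527·226) ≈ 0.8649.

β ≈ 0.8649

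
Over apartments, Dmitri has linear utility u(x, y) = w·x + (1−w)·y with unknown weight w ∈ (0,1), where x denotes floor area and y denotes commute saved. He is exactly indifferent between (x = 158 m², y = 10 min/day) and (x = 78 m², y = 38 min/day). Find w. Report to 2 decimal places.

u(158,10) = u(78,38) means w·158 + (1−w)·10 = w·78 + (1−w)·38.
w·(158−78) = (1−w)·(38−10), i.e. w·80 = (1−w)·28.
The marginal rate of substitution is 28/80, so w = 28/(80+28) = 0.26.

w = 0.26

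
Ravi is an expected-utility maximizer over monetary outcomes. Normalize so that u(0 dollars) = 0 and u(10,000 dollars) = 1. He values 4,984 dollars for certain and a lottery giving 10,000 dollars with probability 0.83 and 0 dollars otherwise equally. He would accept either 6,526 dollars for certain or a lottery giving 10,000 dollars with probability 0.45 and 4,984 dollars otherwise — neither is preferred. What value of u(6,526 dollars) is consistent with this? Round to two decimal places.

0.91

From the first indifference, u(4,984 dollars) = 0.83·u(10,000 dollars) + 0.17·u(0 dollars) = 0.83·1 + 0.17·0 = 0.83.
Chaining: u(6,526 dollars) = 0.45·1.00 + 0.55·0.83 = 0.9065.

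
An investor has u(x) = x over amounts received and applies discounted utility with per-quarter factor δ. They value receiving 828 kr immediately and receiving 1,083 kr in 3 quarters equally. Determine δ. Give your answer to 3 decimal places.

Equating discounted utilities: u(828) = δ^3·u(1083) ⇒ δ^3 = u(828)/u(1083).
With u(x) = x: δ^3 = 828/1083 = 0.76454.
Taking the cube root: δ = 0.76454^(1/3) ≈ 0.914.

δ ≈ 0.914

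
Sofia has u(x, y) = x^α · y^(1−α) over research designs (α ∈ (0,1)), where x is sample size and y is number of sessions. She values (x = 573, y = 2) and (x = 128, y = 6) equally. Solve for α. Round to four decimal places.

The Cobb–Douglas utilities coincide, so 573^α·2^(1−α) = 128^α·6^(1−α).
Taking logs: α·ln 573 + (1−α)·ln 2 = α·ln 128 + (1−α)·ln 6, i.e. α·1.4988555 = (1−α)·1.0986123.
So α/(1−α) = (1.0986123)/(1.4988555) = 0.7329675, and α = 0.7329675/1.7329675 ≈ 0.4230.

α ≈ 0.4230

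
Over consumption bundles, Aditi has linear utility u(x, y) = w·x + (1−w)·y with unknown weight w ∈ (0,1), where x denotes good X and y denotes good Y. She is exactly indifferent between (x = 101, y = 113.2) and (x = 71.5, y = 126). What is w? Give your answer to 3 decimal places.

Equating utilities: w·101 + (1−w)·113.2 = w·71.5 + (1−w)·126.
Collecting terms: w·29.5 = (1−w)·12.8.
So w/(1−w) = 12.8/29.5 = 0.4339, giving w = 12.8/(29.5+12.8) = 0.303.

w = 0.303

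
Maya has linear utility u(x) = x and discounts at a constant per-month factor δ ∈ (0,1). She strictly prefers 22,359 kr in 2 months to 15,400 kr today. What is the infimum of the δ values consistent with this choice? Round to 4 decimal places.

Under u(x) = x this choice says 15400 < δ^2·22359.
Hence δ^2 > 15400/22359 = 0.68876, and x ↦ x^(1/2) is increasing on (0,∞).
δ > (15400/22359)^(1/2) ≈ 0.8299.

δ > 0.8299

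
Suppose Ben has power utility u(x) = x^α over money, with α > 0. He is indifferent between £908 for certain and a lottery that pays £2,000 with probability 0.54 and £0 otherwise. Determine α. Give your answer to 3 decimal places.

α ≈ 0.780

The lottery's expected utility is 0.54·u(2000) + 0.46·u(0) = 0.54·2000^α (since u(0) = 0 for α > 0).
Indifference: 908^α = 0.54·2000^α, so (908/2000)^α = 0.54.
α = ln(0.54) / ln(908/2000) = -0.616186/-0.789658 ≈ 0.780.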